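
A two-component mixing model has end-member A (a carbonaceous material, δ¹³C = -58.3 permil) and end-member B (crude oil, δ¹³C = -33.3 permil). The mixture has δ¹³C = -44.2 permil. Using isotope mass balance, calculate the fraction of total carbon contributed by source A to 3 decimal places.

δ_mix = f_A·δ_A + (1 − f_A)·δ_B  ⇒  f_A = (δ_mix − δ_B)/(δ_A − δ_B)
f_A = (-44.2 − (-33.3)) / (-58.3 − (-33.3))
f_A = -10.9 / -25.0 = 0.4360

0.436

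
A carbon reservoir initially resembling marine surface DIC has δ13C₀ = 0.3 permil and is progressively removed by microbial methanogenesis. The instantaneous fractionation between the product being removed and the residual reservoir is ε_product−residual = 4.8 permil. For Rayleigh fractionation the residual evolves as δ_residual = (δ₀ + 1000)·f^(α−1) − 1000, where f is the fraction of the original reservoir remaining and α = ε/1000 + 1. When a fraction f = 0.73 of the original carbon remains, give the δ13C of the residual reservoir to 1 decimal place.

-1.2 permil

Rayleigh residual: δ_res = (δ₀ + 1000)·f^(α−1) − 1000
α = ε/1000 + 1 = 1.00480, so α − 1 = 0.00480
f^(α−1) = 0.73^(0.00480) = 0.998491
δ_res = (0.3 + 1000) × 0.998491 − 1000 = 998.790 − 1000 = -1.21 permil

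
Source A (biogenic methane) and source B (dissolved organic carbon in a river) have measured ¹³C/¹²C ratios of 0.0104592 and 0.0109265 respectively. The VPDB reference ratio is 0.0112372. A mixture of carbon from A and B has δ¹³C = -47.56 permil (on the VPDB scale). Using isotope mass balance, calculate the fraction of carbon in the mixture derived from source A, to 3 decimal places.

δ_A = (0.0104592/0.0112372 − 1)×1000 = (0.930766 − 1)×1000 = -69.234 permil
δ_B = (0.0109265/0.0112372 − 1)×1000 = (0.972351 − 1)×1000 = -27.649 permil
f_A = (δ_mix − δ_B)/(δ_A − δ_B) = (-47.56 − (-27.649))/(-69.234 − (-27.649))
f_A = -19.911 / -41.585 = 0.4788

0.479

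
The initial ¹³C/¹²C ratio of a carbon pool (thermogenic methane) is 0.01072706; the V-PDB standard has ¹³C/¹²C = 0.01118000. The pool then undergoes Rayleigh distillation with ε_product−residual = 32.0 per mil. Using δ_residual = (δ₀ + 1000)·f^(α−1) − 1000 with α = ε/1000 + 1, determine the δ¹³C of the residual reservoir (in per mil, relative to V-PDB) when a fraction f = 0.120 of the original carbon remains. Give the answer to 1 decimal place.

δ₀ = (0.01072706/0.01118000 − 1)×1000 = (0.959487 − 1)×1000 = -40.513 per mil
α − 1 = ε/1000 = 0.0320
f^(α−1) = 0.120^(0.0320) = 0.934402
δ_res = (-40.513 + 1000) × 0.934402 − 1000 = 896.546 − 1000 = -103.45 per mil

-103.5 per mil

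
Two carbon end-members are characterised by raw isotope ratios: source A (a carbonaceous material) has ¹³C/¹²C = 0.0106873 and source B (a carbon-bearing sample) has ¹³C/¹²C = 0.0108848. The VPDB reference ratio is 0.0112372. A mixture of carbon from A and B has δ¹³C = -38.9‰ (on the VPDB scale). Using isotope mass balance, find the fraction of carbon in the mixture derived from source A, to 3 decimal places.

δ_A = (0.0106873/0.0112372 − 1)×1000 = (0.951064 − 1)×1000 = -48.936‰
δ_B = (0.0108848/0.0112372 − 1)×1000 = (0.968640 − 1)×1000 = -31.360‰
f_A = (δ_mix − δ_B)/(δ_A − δ_B) = (-38.9 − (-31.360))/(-48.936 − (-31.360))
f_A = -7.540 / -17.576 = 0.4290

0.429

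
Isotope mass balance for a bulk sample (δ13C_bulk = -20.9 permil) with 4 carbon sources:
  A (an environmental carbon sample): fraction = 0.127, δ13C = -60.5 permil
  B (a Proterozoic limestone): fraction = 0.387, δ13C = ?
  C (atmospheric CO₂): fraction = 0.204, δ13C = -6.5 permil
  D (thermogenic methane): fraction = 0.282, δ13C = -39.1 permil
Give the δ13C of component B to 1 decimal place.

Isotope mass balance: δ_bulk = Σ fᵢ·δᵢ.
-20.9 = 0.127×(-60.5) + 0.387×δ_B + 0.204×(-6.5) + 0.282×(-39.1)
0.387·δ_B = -20.9 − (-20.036) = -0.864
δ_B = -0.864 / 0.387 = -2.23 permil

-2.2 permil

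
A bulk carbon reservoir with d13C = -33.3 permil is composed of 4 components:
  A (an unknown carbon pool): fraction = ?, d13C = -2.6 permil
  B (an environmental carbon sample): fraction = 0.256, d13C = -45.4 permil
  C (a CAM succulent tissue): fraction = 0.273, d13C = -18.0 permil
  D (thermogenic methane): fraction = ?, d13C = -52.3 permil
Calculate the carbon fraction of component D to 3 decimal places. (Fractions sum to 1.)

0.313

Let f_D and f_A be the unknown fractions; fractions sum to 1 so f_D + f_A = 0.471.
Mass balance: Σ fᵢ·δᵢ = δ_bulk ⇒ f_D·(-52.3) + f_A·(-2.6) = -33.3 − (-16.536) = -16.764
Substitute f_A = 0.471 − f_D:
f_D·(-52.3 − -2.6) = -16.764 − 0.471×(-2.6) = -15.539
f_D = -15.539 / -49.7 = 0.3127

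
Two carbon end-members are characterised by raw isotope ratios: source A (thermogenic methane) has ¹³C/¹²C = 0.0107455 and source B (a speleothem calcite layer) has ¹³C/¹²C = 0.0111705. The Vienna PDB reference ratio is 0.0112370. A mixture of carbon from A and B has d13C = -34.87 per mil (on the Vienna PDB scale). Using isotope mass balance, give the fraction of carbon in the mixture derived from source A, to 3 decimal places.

δ_A = (0.0107455/0.0112370 − 1)×1000 = (0.956261 − 1)×1000 = -43.739 per mil
δ_B = (0.0111705/0.0112370 − 1)×1000 = (0.994082 − 1)×1000 = -5.918 per mil
f_A = (δ_mix − δ_B)/(δ_A − δ_B) = (-34.87 − (-5.918))/(-43.739 − (-5.918))
f_A = -28.952 / -37.821 = 0.7655

0.765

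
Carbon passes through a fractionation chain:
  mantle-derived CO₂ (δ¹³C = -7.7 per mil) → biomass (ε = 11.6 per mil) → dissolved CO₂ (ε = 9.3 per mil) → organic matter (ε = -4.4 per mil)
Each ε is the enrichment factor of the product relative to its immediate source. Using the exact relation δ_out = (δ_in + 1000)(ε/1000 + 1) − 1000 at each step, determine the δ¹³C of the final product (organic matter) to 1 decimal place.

8.7 per mil

step 1: δ = (-7.70 + 1000)·(11.6/1000 + 1) − 1000 = 3.81 per mil
step 2: δ = (3.81 + 1000)·(9.3/1000 + 1) − 1000 = 13.15 per mil
step 3: δ = (13.15 + 1000)·(-4.4/1000 + 1) − 1000 = 8.69 per mil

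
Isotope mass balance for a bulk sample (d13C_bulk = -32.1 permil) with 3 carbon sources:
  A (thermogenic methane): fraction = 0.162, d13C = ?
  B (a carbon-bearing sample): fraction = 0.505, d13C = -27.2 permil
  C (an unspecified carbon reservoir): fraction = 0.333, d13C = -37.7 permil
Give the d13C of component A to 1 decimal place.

Isotope mass balance: δ_bulk = Σ fᵢ·δᵢ.
-32.1 = 0.162×δ_A + 0.505×(-27.2) + 0.333×(-37.7)
0.162·δ_A = -32.1 − (-26.290) = -5.810
δ_A = -5.810 / 0.162 = -35.86 permil

-35.9 permil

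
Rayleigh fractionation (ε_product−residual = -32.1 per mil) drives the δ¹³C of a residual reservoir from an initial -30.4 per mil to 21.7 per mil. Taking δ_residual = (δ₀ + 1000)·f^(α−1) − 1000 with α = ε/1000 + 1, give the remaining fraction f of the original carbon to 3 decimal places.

0.196

α − 1 = ε/1000 = -0.0321
(δ_res + 1000)/(δ₀ + 1000) = (21.7 + 1000)/(-30.4 + 1000) = 1021.7/969.6 = 1.053733
f = 1.053733^(1/-0.0321) = exp(ln(1.053733)/-0.0321) = exp(0.05234/-0.0321)
f = exp(-1.6305) = 0.1958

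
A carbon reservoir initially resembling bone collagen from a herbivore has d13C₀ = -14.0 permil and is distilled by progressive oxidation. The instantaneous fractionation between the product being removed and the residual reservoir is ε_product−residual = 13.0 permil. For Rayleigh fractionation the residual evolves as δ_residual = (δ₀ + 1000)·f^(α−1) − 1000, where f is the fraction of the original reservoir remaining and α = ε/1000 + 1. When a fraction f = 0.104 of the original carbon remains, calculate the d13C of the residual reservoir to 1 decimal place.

Rayleigh residual: δ_res = (δ₀ + 1000)·f^(α−1) − 1000
α = ε/1000 + 1 = 1.01300, so α − 1 = 0.01300
f^(α−1) = 0.104^(0.01300) = 0.971005
δ_res = (-14.0 + 1000) × 0.971005 − 1000 = 957.411 − 1000 = -42.59 permil

-42.6 permil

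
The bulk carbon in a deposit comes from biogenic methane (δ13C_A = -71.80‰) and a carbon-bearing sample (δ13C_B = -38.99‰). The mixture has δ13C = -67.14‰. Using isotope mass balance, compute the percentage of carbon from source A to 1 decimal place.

85.8%

δ_mix = f_A·δ_A + (1 − f_A)·δ_B  ⇒  f_A = (δ_mix − δ_B)/(δ_A − δ_B)
f_A = (-67.14 − (-38.99)) / (-71.80 − (-38.99))
f_A = -28.15 / -32.81 = 0.8580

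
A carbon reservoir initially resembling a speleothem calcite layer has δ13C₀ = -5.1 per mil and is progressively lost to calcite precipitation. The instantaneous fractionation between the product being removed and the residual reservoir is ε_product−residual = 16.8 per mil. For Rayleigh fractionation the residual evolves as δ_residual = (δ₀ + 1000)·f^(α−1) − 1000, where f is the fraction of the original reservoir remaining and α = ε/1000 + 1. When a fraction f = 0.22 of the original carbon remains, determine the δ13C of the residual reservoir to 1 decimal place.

Rayleigh residual: δ_res = (δ₀ + 1000)·f^(α−1) − 1000
α = ε/1000 + 1 = 1.01680, so α − 1 = 0.01680
f^(α−1) = 0.22^(0.01680) = 0.974883
δ_res = (-5.1 + 1000) × 0.974883 − 1000 = 969.912 − 1000 = -30.09 per mil

-30.1 per mil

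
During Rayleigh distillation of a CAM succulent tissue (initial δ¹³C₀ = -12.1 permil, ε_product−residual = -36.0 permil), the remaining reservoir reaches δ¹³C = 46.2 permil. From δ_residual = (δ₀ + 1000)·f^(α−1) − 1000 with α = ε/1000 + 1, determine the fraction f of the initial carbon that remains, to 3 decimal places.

0.203

α − 1 = ε/1000 = -0.0360
(δ_res + 1000)/(δ₀ + 1000) = (46.2 + 1000)/(-12.1 + 1000) = 1046.2/987.9 = 1.059014
f = 1.059014^(1/-0.0360) = exp(ln(1.059014)/-0.0360) = exp(0.05734/-0.0360)
f = exp(-1.5927) = 0.2034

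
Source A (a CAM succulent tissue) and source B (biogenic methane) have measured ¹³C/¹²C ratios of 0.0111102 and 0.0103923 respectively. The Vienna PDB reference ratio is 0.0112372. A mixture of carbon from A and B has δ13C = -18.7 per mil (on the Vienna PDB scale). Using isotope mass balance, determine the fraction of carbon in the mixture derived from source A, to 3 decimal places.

δ_A = (0.0111102/0.0112372 − 1)×1000 = (0.988698 − 1)×1000 = -11.302 per mil
δ_B = (0.0103923/0.0112372 − 1)×1000 = (0.924812 − 1)×1000 = -75.188 per mil
f_A = (δ_mix − δ_B)/(δ_A − δ_B) = (-18.7 − (-75.188))/(-11.302 − (-75.188))
f_A = 56.488 / 63.886 = 0.8842

0.884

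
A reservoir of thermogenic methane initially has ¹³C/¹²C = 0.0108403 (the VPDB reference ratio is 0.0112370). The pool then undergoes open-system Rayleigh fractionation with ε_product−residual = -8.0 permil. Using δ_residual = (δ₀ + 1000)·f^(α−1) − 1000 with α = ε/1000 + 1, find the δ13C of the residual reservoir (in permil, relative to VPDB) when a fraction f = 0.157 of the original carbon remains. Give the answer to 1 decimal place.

-20.9 permil

δ₀ = (0.0108403/0.0112370 − 1)×1000 = (0.964697 − 1)×1000 = -35.303 permil
α − 1 = ε/1000 = -0.0080
f^(α−1) = 0.157^(-0.0080) = 1.014922
δ_res = (-35.303 + 1000) × 1.014922 − 1000 = 979.092 − 1000 = -20.91 permil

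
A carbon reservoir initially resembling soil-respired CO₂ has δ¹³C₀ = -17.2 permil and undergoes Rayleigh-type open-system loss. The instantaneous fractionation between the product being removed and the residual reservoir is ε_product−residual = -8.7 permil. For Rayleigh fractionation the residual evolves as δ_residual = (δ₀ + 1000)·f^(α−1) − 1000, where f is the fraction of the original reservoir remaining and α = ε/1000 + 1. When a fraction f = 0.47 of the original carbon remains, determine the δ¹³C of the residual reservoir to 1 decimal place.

-10.7 permil

Rayleigh residual: δ_res = (δ₀ + 1000)·f^(α−1) − 1000
α = ε/1000 + 1 = 0.99130, so α − 1 = -0.00870
f^(α−1) = 0.47^(-0.00870) = 1.006590
δ_res = (-17.2 + 1000) × 1.006590 − 1000 = 989.277 − 1000 = -10.72 permil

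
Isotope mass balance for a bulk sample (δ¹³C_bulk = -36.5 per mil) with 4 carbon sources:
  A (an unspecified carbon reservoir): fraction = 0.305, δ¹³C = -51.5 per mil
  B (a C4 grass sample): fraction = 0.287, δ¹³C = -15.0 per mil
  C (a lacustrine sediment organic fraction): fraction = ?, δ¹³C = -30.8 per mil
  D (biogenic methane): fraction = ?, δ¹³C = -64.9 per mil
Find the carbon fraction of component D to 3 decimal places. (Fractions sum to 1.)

Let f_D and f_C be the unknown fractions; fractions sum to 1 so f_D + f_C = 0.408.
Mass balance: Σ fᵢ·δᵢ = δ_bulk ⇒ f_D·(-64.9) + f_C·(-30.8) = -36.5 − (-20.012) = -16.488
Substitute f_C = 0.408 − f_D:
f_D·(-64.9 − -30.8) = -16.488 − 0.408×(-30.8) = -3.921
f_D = -3.921 / -34.1 = 0.1150

0.115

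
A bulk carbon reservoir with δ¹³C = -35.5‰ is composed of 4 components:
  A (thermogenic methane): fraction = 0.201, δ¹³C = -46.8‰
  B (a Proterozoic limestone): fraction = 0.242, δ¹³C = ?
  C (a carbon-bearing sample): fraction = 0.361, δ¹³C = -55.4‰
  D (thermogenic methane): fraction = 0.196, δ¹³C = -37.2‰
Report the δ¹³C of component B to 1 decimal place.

Isotope mass balance: δ_bulk = Σ fᵢ·δᵢ.
-35.5 = 0.201×(-46.8) + 0.242×δ_B + 0.361×(-55.4) + 0.196×(-37.2)
0.242·δ_B = -35.5 − (-36.697) = 1.197
δ_B = 1.197 / 0.242 = 4.95‰

4.9‰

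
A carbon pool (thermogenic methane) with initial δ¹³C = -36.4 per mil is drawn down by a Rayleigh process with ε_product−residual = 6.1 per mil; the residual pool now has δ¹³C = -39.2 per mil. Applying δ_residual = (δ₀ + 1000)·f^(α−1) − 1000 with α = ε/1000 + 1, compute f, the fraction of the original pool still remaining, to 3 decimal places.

0.621

α − 1 = ε/1000 = 0.0061
(δ_res + 1000)/(δ₀ + 1000) = (-39.2 + 1000)/(-36.4 + 1000) = 960.8/963.6 = 0.997094
f = 0.997094^(1/0.0061) = exp(ln(0.997094)/0.0061) = exp(-0.00291/0.0061)
f = exp(-0.4770) = 0.6206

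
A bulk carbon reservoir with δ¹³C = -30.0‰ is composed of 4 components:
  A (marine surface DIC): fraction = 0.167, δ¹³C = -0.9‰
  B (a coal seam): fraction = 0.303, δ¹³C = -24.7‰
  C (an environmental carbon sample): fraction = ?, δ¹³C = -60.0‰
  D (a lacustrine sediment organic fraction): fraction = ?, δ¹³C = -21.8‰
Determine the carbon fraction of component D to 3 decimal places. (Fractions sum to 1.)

0.247

Let f_D and f_C be the unknown fractions; fractions sum to 1 so f_D + f_C = 0.530.
Mass balance: Σ fᵢ·δᵢ = δ_bulk ⇒ f_D·(-21.8) + f_C·(-60.0) = -30.0 − (-7.634) = -22.366
Substitute f_C = 0.530 − f_D:
f_D·(-21.8 − -60.0) = -22.366 − 0.530×(-60.0) = 9.434
f_D = 9.434 / 38.2 = 0.2470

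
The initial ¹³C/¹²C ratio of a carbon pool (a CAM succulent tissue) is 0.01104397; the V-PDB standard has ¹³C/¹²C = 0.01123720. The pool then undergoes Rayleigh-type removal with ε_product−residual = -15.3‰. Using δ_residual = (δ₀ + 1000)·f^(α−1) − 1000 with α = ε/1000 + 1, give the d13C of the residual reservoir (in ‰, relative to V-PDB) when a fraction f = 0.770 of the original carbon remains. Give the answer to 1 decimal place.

δ₀ = (0.01104397/0.01123720 − 1)×1000 = (0.982804 − 1)×1000 = -17.196‰
α − 1 = ε/1000 = -0.0153
f^(α−1) = 0.770^(-0.0153) = 1.004007
δ_res = (-17.196 + 1000) × 1.004007 − 1000 = 986.742 − 1000 = -13.26‰

-13.3‰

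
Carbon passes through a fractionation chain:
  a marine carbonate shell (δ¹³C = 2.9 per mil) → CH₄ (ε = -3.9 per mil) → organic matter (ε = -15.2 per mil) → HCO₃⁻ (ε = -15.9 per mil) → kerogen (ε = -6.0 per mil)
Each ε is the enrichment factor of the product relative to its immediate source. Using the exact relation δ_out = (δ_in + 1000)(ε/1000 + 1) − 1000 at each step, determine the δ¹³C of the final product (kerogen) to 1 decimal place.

-37.6 per mil

step 1: δ = (2.90 + 1000)·(-3.9/1000 + 1) − 1000 = -1.01 per mil
step 2: δ = (-1.01 + 1000)·(-15.2/1000 + 1) − 1000 = -16.20 per mil
step 3: δ = (-16.20 + 1000)·(-15.9/1000 + 1) − 1000 = -31.84 per mil
step 4: δ = (-31.84 + 1000)·(-6.0/1000 + 1) − 1000 = -37.65 per mil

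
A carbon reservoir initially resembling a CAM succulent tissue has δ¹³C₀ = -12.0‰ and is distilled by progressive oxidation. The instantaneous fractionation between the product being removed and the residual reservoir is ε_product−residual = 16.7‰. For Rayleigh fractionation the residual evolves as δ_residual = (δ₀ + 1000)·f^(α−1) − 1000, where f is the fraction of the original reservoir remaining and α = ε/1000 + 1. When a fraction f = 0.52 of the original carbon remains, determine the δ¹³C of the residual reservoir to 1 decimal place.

Rayleigh residual: δ_res = (δ₀ + 1000)·f^(α−1) − 1000
α = ε/1000 + 1 = 1.01670, so α − 1 = 0.01670
f^(α−1) = 0.52^(0.01670) = 0.989139
δ_res = (-12.0 + 1000) × 0.989139 − 1000 = 977.269 − 1000 = -22.73‰

-22.7‰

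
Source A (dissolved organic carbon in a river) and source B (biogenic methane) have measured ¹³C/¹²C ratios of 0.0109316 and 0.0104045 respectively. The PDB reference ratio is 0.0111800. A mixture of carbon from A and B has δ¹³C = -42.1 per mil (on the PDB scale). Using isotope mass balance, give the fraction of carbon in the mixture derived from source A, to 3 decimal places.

δ_A = (0.0109316/0.0111800 − 1)×1000 = (0.977782 − 1)×1000 = -22.218 per mil
δ_B = (0.0104045/0.0111800 − 1)×1000 = (0.930635 − 1)×1000 = -69.365 per mil
f_A = (δ_mix − δ_B)/(δ_A − δ_B) = (-42.1 − (-69.365))/(-22.218 − (-69.365))
f_A = 27.265 / 47.147 = 0.5783

0.578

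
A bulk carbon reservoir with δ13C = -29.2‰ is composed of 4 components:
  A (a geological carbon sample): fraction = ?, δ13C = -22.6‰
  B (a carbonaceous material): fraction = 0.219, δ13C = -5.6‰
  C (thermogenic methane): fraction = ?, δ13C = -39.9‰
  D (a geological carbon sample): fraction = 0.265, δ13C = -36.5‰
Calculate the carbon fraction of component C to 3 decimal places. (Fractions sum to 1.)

Let f_C and f_A be the unknown fractions; fractions sum to 1 so f_C + f_A = 0.516.
Mass balance: Σ fᵢ·δᵢ = δ_bulk ⇒ f_C·(-39.9) + f_A·(-22.6) = -29.2 − (-10.899) = -18.301
Substitute f_A = 0.516 − f_C:
f_C·(-39.9 − -22.6) = -18.301 − 0.516×(-22.6) = -6.639
f_C = -6.639 / -17.3 = 0.3838

0.384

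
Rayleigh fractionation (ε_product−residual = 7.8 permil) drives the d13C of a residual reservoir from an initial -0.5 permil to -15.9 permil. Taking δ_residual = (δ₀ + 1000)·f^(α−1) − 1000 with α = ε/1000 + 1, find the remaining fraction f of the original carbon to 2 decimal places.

0.14

α − 1 = ε/1000 = 0.0078
(δ_res + 1000)/(δ₀ + 1000) = (-15.9 + 1000)/(-0.5 + 1000) = 984.1/999.5 = 0.984592
f = 0.984592^(1/0.0078) = exp(ln(0.984592)/0.0078) = exp(-0.01553/0.0078)
f = exp(-1.9907) = 0.1366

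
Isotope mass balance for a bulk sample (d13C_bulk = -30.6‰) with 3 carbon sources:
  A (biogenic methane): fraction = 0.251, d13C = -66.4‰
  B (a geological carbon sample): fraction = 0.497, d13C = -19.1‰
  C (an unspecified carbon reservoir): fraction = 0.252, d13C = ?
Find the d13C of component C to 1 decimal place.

-17.6‰

Isotope mass balance: δ_bulk = Σ fᵢ·δᵢ.
-30.6 = 0.251×(-66.4) + 0.497×(-19.1) + 0.252×δ_C
0.252·δ_C = -30.6 − (-26.159) = -4.441
δ_C = -4.441 / 0.252 = -17.62‰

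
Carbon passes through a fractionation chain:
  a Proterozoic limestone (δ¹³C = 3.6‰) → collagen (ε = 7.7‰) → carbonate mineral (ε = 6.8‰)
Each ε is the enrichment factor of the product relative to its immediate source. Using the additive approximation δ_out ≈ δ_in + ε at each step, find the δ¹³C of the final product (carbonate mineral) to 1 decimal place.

18.1‰

step 1: δ ≈ 3.6 + (7.7) = 11.3‰
step 2: δ ≈ 11.3 + (6.8) = 18.1‰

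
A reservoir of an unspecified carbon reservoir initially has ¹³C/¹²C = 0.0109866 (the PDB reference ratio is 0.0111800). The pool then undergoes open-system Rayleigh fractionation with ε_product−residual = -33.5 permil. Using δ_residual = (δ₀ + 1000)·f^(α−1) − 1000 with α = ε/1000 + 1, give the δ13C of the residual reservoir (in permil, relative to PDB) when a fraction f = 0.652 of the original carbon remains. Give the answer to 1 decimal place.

δ₀ = (0.0109866/0.0111800 − 1)×1000 = (0.982701 − 1)×1000 = -17.299 permil
α − 1 = ε/1000 = -0.0335
f^(α−1) = 0.652^(-0.0335) = 1.014431
δ_res = (-17.299 + 1000) × 1.014431 − 1000 = 996.883 − 1000 = -3.12 permil

-3.1 permil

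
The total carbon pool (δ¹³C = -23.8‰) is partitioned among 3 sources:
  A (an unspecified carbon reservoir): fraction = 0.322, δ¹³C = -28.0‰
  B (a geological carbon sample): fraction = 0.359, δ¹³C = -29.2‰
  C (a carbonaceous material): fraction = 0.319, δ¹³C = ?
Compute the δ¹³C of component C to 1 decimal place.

-13.5‰

Isotope mass balance: δ_bulk = Σ fᵢ·δᵢ.
-23.8 = 0.322×(-28.0) + 0.359×(-29.2) + 0.319×δ_C
0.319·δ_C = -23.8 − (-19.499) = -4.301
δ_C = -4.301 / 0.319 = -13.48‰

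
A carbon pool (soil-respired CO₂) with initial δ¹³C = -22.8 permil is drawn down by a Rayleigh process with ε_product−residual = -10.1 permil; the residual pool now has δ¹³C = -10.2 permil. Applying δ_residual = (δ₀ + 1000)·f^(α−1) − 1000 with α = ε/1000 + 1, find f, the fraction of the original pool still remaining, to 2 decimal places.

0.28

α − 1 = ε/1000 = -0.0101
(δ_res + 1000)/(δ₀ + 1000) = (-10.2 + 1000)/(-22.8 + 1000) = 989.8/977.2 = 1.012894
f = 1.012894^(1/-0.0101) = exp(ln(1.012894)/-0.0101) = exp(0.01281/-0.0101)
f = exp(-1.2685) = 0.2813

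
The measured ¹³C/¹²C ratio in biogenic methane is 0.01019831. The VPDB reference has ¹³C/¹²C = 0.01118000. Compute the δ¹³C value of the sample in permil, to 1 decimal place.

-87.8 permil

δ¹³C = (R_sample / R_standard − 1) × 1000
R_sample / R_standard = 0.01019831 / 0.01118000 = 0.912192
δ¹³C = (0.912192 − 1) × 1000 = -87.81 permil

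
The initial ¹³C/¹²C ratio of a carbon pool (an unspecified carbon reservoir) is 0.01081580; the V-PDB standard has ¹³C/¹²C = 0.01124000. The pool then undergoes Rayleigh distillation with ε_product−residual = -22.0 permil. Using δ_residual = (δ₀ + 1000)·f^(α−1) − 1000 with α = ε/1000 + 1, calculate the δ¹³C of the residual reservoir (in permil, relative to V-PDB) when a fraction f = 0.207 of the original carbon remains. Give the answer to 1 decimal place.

-3.8 permil

δ₀ = (0.01081580/0.01124000 − 1)×1000 = (0.962260 − 1)×1000 = -37.740 permil
α − 1 = ε/1000 = -0.0220
f^(α−1) = 0.207^(-0.0220) = 1.035258
δ_res = (-37.740 + 1000) × 1.035258 − 1000 = 996.187 − 1000 = -3.81 permil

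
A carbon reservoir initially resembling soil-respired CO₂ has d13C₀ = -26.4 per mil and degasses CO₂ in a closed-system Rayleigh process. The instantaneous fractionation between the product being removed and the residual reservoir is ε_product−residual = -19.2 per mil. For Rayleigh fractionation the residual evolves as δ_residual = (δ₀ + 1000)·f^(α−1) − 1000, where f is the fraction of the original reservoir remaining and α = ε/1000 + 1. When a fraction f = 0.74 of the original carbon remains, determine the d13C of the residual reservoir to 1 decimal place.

Rayleigh residual: δ_res = (δ₀ + 1000)·f^(α−1) − 1000
α = ε/1000 + 1 = 0.98080, so α − 1 = -0.01920
f^(α−1) = 0.74^(-0.01920) = 1.005798
δ_res = (-26.4 + 1000) × 1.005798 − 1000 = 979.245 − 1000 = -20.76 per mil

-20.8 per mil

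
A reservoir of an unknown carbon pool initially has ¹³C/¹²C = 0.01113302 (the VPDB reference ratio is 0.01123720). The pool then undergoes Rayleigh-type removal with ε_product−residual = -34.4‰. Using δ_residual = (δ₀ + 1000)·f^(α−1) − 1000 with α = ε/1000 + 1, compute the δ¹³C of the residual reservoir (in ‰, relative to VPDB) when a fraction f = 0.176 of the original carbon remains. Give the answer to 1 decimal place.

51.7‰

δ₀ = (0.01113302/0.01123720 − 1)×1000 = (0.990729 − 1)×1000 = -9.271‰
α − 1 = ε/1000 = -0.0344
f^(α−1) = 0.176^(-0.0344) = 1.061584
δ_res = (-9.271 + 1000) × 1.061584 − 1000 = 1051.742 − 1000 = 51.74‰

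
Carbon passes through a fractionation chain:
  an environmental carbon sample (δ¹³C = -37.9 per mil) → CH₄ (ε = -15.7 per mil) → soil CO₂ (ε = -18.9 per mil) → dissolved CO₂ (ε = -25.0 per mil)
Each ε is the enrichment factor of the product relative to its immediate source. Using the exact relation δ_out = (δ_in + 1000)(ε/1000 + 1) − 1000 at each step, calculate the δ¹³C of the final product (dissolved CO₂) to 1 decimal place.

-94.1 per mil

step 1: δ = (-37.90 + 1000)·(-15.7/1000 + 1) − 1000 = -53.00 per mil
step 2: δ = (-53.00 + 1000)·(-18.9/1000 + 1) − 1000 = -70.90 per mil
step 3: δ = (-70.90 + 1000)·(-25.0/1000 + 1) − 1000 = -94.13 per mil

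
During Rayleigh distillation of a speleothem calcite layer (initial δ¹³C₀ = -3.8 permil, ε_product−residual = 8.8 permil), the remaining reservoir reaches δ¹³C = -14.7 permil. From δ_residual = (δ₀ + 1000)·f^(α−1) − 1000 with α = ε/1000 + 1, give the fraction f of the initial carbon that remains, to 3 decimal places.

0.286

α − 1 = ε/1000 = 0.0088
(δ_res + 1000)/(δ₀ + 1000) = (-14.7 + 1000)/(-3.8 + 1000) = 985.3/996.2 = 0.989058
f = 0.989058^(1/0.0088) = exp(ln(0.989058)/0.0088) = exp(-0.01100/0.0088)
f = exp(-1.2502) = 0.2864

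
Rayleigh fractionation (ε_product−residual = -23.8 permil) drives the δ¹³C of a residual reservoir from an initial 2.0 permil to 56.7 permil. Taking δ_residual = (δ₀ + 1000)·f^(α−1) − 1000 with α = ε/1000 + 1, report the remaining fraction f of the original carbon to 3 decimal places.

α − 1 = ε/1000 = -0.0238
(δ_res + 1000)/(δ₀ + 1000) = (56.7 + 1000)/(2.0 + 1000) = 1056.7/1002.0 = 1.054591
f = 1.054591^(1/-0.0238) = exp(ln(1.054591)/-0.0238) = exp(0.05315/-0.0238)
f = exp(-2.2333) = 0.1072

0.107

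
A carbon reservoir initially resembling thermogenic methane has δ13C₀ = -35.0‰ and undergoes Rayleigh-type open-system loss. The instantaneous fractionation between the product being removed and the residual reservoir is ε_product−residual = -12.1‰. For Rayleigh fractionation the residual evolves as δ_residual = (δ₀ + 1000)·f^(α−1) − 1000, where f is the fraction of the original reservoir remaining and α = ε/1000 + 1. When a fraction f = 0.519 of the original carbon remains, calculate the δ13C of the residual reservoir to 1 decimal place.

-27.3‰

Rayleigh residual: δ_res = (δ₀ + 1000)·f^(α−1) − 1000
α = ε/1000 + 1 = 0.98790, so α − 1 = -0.01210
f^(α−1) = 0.519^(-0.01210) = 1.007967
δ_res = (-35.0 + 1000) × 1.007967 − 1000 = 972.689 − 1000 = -27.31‰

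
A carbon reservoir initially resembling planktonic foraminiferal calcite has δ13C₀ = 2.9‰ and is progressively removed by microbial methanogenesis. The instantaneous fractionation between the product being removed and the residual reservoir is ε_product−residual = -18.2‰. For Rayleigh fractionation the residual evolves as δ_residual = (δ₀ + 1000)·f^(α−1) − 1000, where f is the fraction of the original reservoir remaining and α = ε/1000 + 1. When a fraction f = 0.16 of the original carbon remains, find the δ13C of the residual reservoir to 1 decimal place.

Rayleigh residual: δ_res = (δ₀ + 1000)·f^(α−1) − 1000
α = ε/1000 + 1 = 0.98180, so α − 1 = -0.01820
f^(α−1) = 0.16^(-0.01820) = 1.033915
δ_res = (2.9 + 1000) × 1.033915 − 1000 = 1036.914 − 1000 = 36.91‰

36.9‰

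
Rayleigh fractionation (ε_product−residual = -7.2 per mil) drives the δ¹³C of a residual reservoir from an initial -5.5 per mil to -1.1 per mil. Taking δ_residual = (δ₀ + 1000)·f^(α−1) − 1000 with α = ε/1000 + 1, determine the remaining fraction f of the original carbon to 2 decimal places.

α − 1 = ε/1000 = -0.0072
(δ_res + 1000)/(δ₀ + 1000) = (-1.1 + 1000)/(-5.5 + 1000) = 998.9/994.5 = 1.004424
f = 1.004424^(1/-0.0072) = exp(ln(1.004424)/-0.0072) = exp(0.00441/-0.0072)
f = exp(-0.6131) = 0.5416

0.54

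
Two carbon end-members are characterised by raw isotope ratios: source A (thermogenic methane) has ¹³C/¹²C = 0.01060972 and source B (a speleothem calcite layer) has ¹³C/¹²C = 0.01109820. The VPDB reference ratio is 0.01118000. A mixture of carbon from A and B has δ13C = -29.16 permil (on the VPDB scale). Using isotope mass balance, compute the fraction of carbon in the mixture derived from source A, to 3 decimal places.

δ_A = (0.01060972/0.01118000 − 1)×1000 = (0.948991 − 1)×1000 = -51.009 permil
δ_B = (0.01109820/0.01118000 − 1)×1000 = (0.992683 − 1)×1000 = -7.317 permil
f_A = (δ_mix − δ_B)/(δ_A − δ_B) = (-29.16 − (-7.317))/(-51.009 − (-7.317))
f_A = -21.843 / -43.692 = 0.4999

0.500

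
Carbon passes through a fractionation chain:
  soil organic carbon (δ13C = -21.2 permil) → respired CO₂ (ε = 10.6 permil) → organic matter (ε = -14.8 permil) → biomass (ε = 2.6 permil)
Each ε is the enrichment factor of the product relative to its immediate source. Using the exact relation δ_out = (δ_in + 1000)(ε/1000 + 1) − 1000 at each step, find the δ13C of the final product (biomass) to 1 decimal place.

-22.9 permil

step 1: δ = (-21.20 + 1000)·(10.6/1000 + 1) − 1000 = -10.82 permil
step 2: δ = (-10.82 + 1000)·(-14.8/1000 + 1) − 1000 = -25.46 permil
step 3: δ = (-25.46 + 1000)·(2.6/1000 + 1) − 1000 = -22.93 permil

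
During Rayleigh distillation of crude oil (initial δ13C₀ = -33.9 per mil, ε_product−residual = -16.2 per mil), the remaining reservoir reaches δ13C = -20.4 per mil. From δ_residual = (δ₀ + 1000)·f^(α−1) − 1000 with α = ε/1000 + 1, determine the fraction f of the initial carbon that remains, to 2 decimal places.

α − 1 = ε/1000 = -0.0162
(δ_res + 1000)/(δ₀ + 1000) = (-20.4 + 1000)/(-33.9 + 1000) = 979.6/966.1 = 1.013974
f = 1.013974^(1/-0.0162) = exp(ln(1.013974)/-0.0162) = exp(0.01388/-0.0162)
f = exp(-0.8566) = 0.4246

0.42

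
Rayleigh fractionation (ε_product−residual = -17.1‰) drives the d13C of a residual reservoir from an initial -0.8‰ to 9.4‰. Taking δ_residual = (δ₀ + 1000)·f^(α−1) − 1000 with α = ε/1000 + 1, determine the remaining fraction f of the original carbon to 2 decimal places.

α − 1 = ε/1000 = -0.0171
(δ_res + 1000)/(δ₀ + 1000) = (9.4 + 1000)/(-0.8 + 1000) = 1009.4/999.2 = 1.010208
f = 1.010208^(1/-0.0171) = exp(ln(1.010208)/-0.0171) = exp(0.01016/-0.0171)
f = exp(-0.5939) = 0.5521

0.55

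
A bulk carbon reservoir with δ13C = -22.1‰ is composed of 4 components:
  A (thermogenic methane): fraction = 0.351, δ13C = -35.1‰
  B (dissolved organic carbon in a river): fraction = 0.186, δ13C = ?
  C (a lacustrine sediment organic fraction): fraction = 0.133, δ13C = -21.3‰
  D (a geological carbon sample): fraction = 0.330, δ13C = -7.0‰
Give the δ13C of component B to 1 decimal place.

-24.9‰

Isotope mass balance: δ_bulk = Σ fᵢ·δᵢ.
-22.1 = 0.351×(-35.1) + 0.186×δ_B + 0.133×(-21.3) + 0.330×(-7.0)
0.186·δ_B = -22.1 − (-17.463) = -4.637
δ_B = -4.637 / 0.186 = -24.93‰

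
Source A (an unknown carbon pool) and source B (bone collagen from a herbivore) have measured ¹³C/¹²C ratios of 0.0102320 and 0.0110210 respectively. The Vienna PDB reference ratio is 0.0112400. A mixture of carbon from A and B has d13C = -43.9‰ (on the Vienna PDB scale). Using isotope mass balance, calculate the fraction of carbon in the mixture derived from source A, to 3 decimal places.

δ_A = (0.0102320/0.0112400 − 1)×1000 = (0.910320 − 1)×1000 = -89.680‰
δ_B = (0.0110210/0.0112400 − 1)×1000 = (0.980516 − 1)×1000 = -19.484‰
f_A = (δ_mix − δ_B)/(δ_A − δ_B) = (-43.9 − (-19.484))/(-89.680 − (-19.484))
f_A = -24.416 / -70.196 = 0.3478

0.348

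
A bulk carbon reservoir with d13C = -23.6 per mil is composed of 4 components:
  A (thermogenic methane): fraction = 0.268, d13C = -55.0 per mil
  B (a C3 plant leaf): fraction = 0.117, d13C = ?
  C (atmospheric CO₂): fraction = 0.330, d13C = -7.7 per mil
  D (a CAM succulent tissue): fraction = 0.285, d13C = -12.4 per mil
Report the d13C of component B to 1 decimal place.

-23.8 per mil

Isotope mass balance: δ_bulk = Σ fᵢ·δᵢ.
-23.6 = 0.268×(-55.0) + 0.117×δ_B + 0.330×(-7.7) + 0.285×(-12.4)
0.117·δ_B = -23.6 − (-20.815) = -2.785
δ_B = -2.785 / 0.117 = -23.80 per mil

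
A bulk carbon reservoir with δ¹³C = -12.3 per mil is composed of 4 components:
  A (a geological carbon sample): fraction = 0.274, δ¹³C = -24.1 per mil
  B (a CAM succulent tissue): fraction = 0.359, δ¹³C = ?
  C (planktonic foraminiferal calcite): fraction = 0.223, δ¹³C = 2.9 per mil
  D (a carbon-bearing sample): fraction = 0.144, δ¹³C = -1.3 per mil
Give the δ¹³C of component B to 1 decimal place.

Isotope mass balance: δ_bulk = Σ fᵢ·δᵢ.
-12.3 = 0.274×(-24.1) + 0.359×δ_B + 0.223×(2.9) + 0.144×(-1.3)
0.359·δ_B = -12.3 − (-6.144) = -6.156
δ_B = -6.156 / 0.359 = -17.15 per mil

-17.1 per mil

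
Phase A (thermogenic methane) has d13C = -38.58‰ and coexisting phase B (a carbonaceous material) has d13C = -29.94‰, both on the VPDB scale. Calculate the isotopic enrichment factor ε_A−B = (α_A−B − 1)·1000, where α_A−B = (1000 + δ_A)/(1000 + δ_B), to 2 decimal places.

-8.91‰

α_A−B = (1000 + -38.58) / (1000 + -29.94) = 961.42 / 970.06 = 0.991093
ε_A−B = (0.991093 − 1) × 1000 = -8.907‰
(The approximation ε ≈ δ_A − δ_B would give -8.64‰.)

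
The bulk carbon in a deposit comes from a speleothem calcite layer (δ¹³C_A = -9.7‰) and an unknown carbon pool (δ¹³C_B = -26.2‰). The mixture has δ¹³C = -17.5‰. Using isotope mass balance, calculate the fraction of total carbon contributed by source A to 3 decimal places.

δ_mix = f_A·δ_A + (1 − f_A)·δ_B  ⇒  f_A = (δ_mix − δ_B)/(δ_A − δ_B)
f_A = (-17.5 − (-26.2)) / (-9.7 − (-26.2))
f_A = 8.7 / 16.5 = 0.5273

0.527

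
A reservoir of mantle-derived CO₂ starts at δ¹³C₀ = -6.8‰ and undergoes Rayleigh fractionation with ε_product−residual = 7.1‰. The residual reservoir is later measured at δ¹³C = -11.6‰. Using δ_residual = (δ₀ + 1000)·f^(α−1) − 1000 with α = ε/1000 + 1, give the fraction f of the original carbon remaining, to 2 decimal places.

0.51

α − 1 = ε/1000 = 0.0071
(δ_res + 1000)/(δ₀ + 1000) = (-11.6 + 1000)/(-6.8 + 1000) = 988.4/993.2 = 0.995167
f = 0.995167^(1/0.0071) = exp(ln(0.995167)/0.0071) = exp(-0.00484/0.0071)
f = exp(-0.6823) = 0.5054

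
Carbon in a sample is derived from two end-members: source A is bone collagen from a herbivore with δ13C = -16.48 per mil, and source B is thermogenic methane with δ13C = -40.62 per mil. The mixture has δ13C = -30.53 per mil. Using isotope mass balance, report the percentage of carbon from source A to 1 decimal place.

δ_mix = f_A·δ_A + (1 − f_A)·δ_B  ⇒  f_A = (δ_mix − δ_B)/(δ_A − δ_B)
f_A = (-30.53 − (-40.62)) / (-16.48 − (-40.62))
f_A = 10.09 / 24.14 = 0.4180

41.8%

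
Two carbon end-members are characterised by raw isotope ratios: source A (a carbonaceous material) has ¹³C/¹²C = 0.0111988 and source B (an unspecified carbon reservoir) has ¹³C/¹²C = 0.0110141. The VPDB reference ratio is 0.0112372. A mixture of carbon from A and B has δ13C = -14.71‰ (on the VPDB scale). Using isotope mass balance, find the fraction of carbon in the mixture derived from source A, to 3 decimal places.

δ_A = (0.0111988/0.0112372 − 1)×1000 = (0.996583 − 1)×1000 = -3.417‰
δ_B = (0.0110141/0.0112372 − 1)×1000 = (0.980146 − 1)×1000 = -19.854‰
f_A = (δ_mix − δ_B)/(δ_A − δ_B) = (-14.71 − (-19.854))/(-3.417 − (-19.854))
f_A = 5.144 / 16.436 = 0.3129

0.313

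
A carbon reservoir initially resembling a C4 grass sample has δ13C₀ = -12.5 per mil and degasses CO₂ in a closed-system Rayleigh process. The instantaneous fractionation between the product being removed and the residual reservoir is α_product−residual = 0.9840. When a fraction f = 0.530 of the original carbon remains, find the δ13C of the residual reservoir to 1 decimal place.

Rayleigh residual: δ_res = (δ₀ + 1000)·f^(α−1) − 1000
α − 1 = -0.01600
f^(α−1) = 0.530^(-0.01600) = 1.010210
δ_res = (-12.5 + 1000) × 1.010210 − 1000 = 997.582 − 1000 = -2.42 per mil

-2.4 per mil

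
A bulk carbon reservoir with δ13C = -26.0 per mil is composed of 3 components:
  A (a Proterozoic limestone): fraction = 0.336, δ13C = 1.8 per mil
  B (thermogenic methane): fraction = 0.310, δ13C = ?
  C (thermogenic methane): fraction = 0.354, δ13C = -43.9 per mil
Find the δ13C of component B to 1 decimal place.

-35.7 per mil

Isotope mass balance: δ_bulk = Σ fᵢ·δᵢ.
-26.0 = 0.336×(1.8) + 0.310×δ_B + 0.354×(-43.9)
0.310·δ_B = -26.0 − (-14.936) = -11.064
δ_B = -11.064 / 0.310 = -35.69 per mil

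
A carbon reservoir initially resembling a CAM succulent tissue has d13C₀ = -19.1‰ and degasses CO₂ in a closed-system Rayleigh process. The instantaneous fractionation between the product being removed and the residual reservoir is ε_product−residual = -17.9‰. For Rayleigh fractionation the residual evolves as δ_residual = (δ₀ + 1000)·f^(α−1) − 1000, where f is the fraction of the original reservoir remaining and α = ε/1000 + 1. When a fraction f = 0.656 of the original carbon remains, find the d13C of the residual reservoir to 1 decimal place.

Rayleigh residual: δ_res = (δ₀ + 1000)·f^(α−1) − 1000
α = ε/1000 + 1 = 0.98210, so α − 1 = -0.01790
f^(α−1) = 0.656^(-0.01790) = 1.007575
δ_res = (-19.1 + 1000) × 1.007575 − 1000 = 988.330 − 1000 = -11.67‰

-11.7‰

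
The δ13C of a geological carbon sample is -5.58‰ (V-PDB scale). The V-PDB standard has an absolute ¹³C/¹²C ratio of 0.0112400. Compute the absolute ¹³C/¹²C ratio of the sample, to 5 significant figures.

0.011177

R_sample = R_standard × (δ13C/1000 + 1)
R_sample = 0.0112400 × (-5.58/1000 + 1) = 0.0112400 × 0.994420
R_sample = 0.0111773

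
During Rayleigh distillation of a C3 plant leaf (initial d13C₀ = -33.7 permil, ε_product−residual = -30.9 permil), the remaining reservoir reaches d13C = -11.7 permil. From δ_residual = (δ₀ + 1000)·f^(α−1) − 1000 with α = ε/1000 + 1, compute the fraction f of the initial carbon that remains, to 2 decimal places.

0.48

α − 1 = ε/1000 = -0.0309
(δ_res + 1000)/(δ₀ + 1000) = (-11.7 + 1000)/(-33.7 + 1000) = 988.3/966.3 = 1.022767
f = 1.022767^(1/-0.0309) = exp(ln(1.022767)/-0.0309) = exp(0.02251/-0.0309)
f = exp(-0.7285) = 0.4826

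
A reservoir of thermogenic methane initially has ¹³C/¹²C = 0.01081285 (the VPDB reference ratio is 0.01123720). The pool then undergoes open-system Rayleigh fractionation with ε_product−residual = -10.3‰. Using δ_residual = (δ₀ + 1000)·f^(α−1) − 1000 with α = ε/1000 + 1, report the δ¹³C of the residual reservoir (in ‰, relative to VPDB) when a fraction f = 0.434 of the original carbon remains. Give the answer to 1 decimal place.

δ₀ = (0.01081285/0.01123720 − 1)×1000 = (0.962237 − 1)×1000 = -37.763‰
α − 1 = ε/1000 = -0.0103
f^(α−1) = 0.434^(-0.0103) = 1.008635
δ_res = (-37.763 + 1000) × 1.008635 − 1000 = 970.546 − 1000 = -29.45‰

-29.5‰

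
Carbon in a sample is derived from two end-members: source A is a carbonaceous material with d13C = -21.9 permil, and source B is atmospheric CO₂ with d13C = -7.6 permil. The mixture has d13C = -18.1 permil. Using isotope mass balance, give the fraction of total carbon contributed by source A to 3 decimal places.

0.734

δ_mix = f_A·δ_A + (1 − f_A)·δ_B  ⇒  f_A = (δ_mix − δ_B)/(δ_A − δ_B)
f_A = (-18.1 − (-7.6)) / (-21.9 − (-7.6))
f_A = -10.5 / -14.3 = 0.7343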